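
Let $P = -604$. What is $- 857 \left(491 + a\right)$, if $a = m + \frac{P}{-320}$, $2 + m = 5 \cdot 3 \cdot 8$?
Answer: $- \frac{41882447}{80} \approx -5.2353 \cdot 10^{5}$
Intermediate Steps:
$m = 118$ ($m = -2 + 5 \cdot 3 \cdot 8 = -2 + 15 \cdot 8 = -2 + 120 = 118$)
$a = \frac{9591}{80}$ ($a = 118 - \frac{604}{-320} = 118 - - \frac{151}{80} = 118 + \frac{151}{80} = \frac{9591}{80} \approx 119.89$)
$- 857 \left(491 + a\right) = - 857 \left(491 + \frac{9591}{80}\right) = \left(-857\right) \frac{48871}{80} = - \frac{41882447}{80}$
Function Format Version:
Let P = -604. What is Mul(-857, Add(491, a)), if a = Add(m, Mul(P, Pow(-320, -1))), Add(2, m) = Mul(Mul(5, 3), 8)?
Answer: Rational(-41882447, 80) ≈ -5.2353e+5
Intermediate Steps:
m = 118 (m = Add(-2, Mul(Mul(5, 3), 8)) = Add(-2, Mul(15, 8)) = Add(-2, 120) = 118)
a = Rational(9591, 80) (a = Add(118, Mul(-604, Pow(-320, -1))) = Add(118, Mul(-604, Rational(-1, 320))) = Add(118, Rational(151, 80)) = Rational(9591, 80) ≈ 119.89)
Mul(-857, Add(491, a)) = Mul(-857, Add(491, Rational(9591, 80))) = Mul(-857, Rational(48871, 80)) = Rational(-41882447, 80)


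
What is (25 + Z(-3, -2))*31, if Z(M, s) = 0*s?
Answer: 775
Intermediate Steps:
Z(M, s) = 0
(25 + Z(-3, -2))*31 = (25 + 0)*31 = 25*31 = 775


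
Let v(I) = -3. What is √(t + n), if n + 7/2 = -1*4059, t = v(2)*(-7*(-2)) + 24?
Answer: I*√16322/2 ≈ 63.879*I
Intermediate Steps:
t = -18 (t = -(-21)*(-2) + 24 = -3*14 + 24 = -42 + 24 = -18)
n = -8125/2 (n = -7/2 - 1*4059 = -7/2 - 4059 = -8125/2 ≈ -4062.5)
√(t + n) = √(-18 - 8125/2) = √(-8161/2) = I*√16322/2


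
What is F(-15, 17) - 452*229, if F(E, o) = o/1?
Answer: -103491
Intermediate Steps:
F(E, o) = o (F(E, o) = o*1 = o)
F(-15, 17) - 452*229 = 17 - 452*229 = 17 - 103508 = -103491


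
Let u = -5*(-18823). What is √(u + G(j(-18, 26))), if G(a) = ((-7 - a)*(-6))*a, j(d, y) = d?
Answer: √95303 ≈ 308.71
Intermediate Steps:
G(a) = a*(42 + 6*a) (G(a) = (42 + 6*a)*a = a*(42 + 6*a))
u = 94115
√(u + G(j(-18, 26))) = √(94115 + 6*(-18)*(7 - 18)) = √(94115 + 6*(-18)*(-11)) = √(94115 + 1188) = √95303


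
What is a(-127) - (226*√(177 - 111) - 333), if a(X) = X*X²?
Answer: -2048050 - 226*√66 ≈ -2.0499e+6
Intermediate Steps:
a(X) = X³
a(-127) - (226*√(177 - 111) - 333) = (-127)³ - (226*√(177 - 111) - 333) = -2048383 - (226*√66 - 333) = -2048383 - (-333 + 226*√66) = -2048383 + (333 - 226*√66) = -2048050 - 226*√66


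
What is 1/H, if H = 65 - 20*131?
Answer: -1/2555 ≈ -0.00039139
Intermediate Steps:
H = -2555 (H = 65 - 2620 = -2555)
1/H = 1/(-2555) = -1/2555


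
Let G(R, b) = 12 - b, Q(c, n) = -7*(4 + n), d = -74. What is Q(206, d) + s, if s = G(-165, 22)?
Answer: 480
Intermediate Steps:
Q(c, n) = -28 - 7*n
s = -10 (s = 12 - 1*22 = 12 - 22 = -10)
Q(206, d) + s = (-28 - 7*(-74)) - 10 = (-28 + 518) - 10 = 490 - 10 = 480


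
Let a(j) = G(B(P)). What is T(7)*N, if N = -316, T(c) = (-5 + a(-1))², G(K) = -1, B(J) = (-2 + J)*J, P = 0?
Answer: -11376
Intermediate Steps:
B(J) = J*(-2 + J)
a(j) = -1
T(c) = 36 (T(c) = (-5 - 1)² = (-6)² = 36)
T(7)*N = 36*(-316) = -11376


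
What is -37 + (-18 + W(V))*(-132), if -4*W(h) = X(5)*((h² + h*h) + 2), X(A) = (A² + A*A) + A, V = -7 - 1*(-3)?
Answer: 64049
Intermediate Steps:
V = -4 (V = -7 + 3 = -4)
X(A) = A + 2*A² (X(A) = (A² + A²) + A = 2*A² + A = A + 2*A²)
W(h) = -55/2 - 55*h²/2 (W(h) = -5*(1 + 2*5)*((h² + h*h) + 2)/4 = -5*(1 + 10)*((h² + h²) + 2)/4 = -5*11*(2*h² + 2)/4 = -55*(2 + 2*h²)/4 = -(110 + 110*h²)/4 = -55/2 - 55*h²/2)
-37 + (-18 + W(V))*(-132) = -37 + (-18 + (-55/2 - 55/2*(-4)²))*(-132) = -37 + (-18 + (-55/2 - 55/2*16))*(-132) = -37 + (-18 + (-55/2 - 440))*(-132) = -37 + (-18 - 935/2)*(-132) = -37 - 971/2*(-132) = -37 + 64086 = 64049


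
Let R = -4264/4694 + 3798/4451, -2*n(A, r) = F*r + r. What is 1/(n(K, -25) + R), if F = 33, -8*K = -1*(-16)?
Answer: 10446497/4439185599 ≈ 0.0023532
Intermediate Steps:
K = -2 (K = -(-1)*(-16)/8 = -1/8*16 = -2)
n(A, r) = -17*r (n(A, r) = -(33*r + r)/2 = -17*r)
R = -575626/10446497 (R = -4264*1/4694 + 3798*(1/4451) = -2132/2347 + 3798/4451 = -575626/10446497 ≈ -0.055102)
1/(n(K, -25) + R) = 1/(-17*(-25) - 575626/10446497) = 1/(425 - 575626/10446497) = 1/(4439185599/10446497) = 10446497/4439185599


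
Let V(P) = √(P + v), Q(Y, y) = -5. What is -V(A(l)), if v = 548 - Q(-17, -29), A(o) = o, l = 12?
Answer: -√565 ≈ -23.770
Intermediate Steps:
v = 553 (v = 548 - 1*(-5) = 548 + 5 = 553)
V(P) = √(553 + P) (V(P) = √(P + 553) = √(553 + P))
-V(A(l)) = -√(553 + 12) = -√565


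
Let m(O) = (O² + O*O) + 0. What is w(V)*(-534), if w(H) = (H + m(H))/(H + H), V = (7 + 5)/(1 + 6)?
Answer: -8277/7 ≈ -1182.4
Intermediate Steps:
V = 12/7 ≈ 1.7143
m(O) = 2*O² (m(O) = (O² + O²) + 0 = 2*O² + 0 = 2*O²)
w(H) = (H + 2*H²)/(2*H) (w(H) = (H + 2*H²)/(H + H) = (H + 2*H²)/((2*H)) = (H + 2*H²)*(1/(2*H)) = (H + 2*H²)/(2*H))
w(V)*(-534) = (½ + 12/7)*(-534) = (31/14)*(-534) = -8277/7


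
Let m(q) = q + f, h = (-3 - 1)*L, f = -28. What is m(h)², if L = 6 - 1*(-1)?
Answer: 3136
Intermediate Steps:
L = 7 (L = 6 + 1 = 7)
h = -28 (h = (-3 - 1)*7 = -4*7 = -28)
m(q) = -28 + q (m(q) = q - 28 = -28 + q)
m(h)² = (-28 - 28)² = (-56)² = 3136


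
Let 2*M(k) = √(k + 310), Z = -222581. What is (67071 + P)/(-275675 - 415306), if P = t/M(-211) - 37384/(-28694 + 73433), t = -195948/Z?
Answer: -3000652085/30913798959 - 43544*√11/563930553857 ≈ -0.097065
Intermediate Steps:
t = 195948/222581 (t = -195948/(-222581) = -195948*(-1/222581) = 195948/222581 ≈ 0.88034)
M(k) = √(310 + k)/2 (M(k) = √(k + 310)/2 = √(310 + k)/2)
P = -37384/44739 + 130632*√11/2448391 (P = 195948/(222581*((√(310 - 211)/2))) - 37384/(-28694 + 73433) = 195948/(222581*((√99/2))) - 37384/44739 = 195948/(222581*(((3*√11)/2))) - 37384*1/44739 = 195948/(222581*((3*√11/2))) - 37384/44739 = 195948*(2*√11/33)/222581 - 37384/44739 = 130632*√11/2448391 - 37384/44739 = -37384/44739 + 130632*√11/2448391 ≈ -0.65865)
(67071 + P)/(-275675 - 415306) = (67071 + (-37384/44739 + 130632*√11/2448391))/(-275675 - 415306) = (3000652085/44739 + 130632*√11/2448391)/(-690981) = (3000652085/44739 + 130632*√11/2448391)*(-1/690981) = -3000652085/30913798959 - 43544*√11/563930553857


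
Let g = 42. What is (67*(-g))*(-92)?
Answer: 258888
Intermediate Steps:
(67*(-g))*(-92) = (67*(-1*42))*(-92) = (67*(-42))*(-92) = -2814*(-92) = 258888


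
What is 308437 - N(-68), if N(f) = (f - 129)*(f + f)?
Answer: 281645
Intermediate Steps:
N(f) = 2*f*(-129 + f) (N(f) = (-129 + f)*(2*f) = 2*f*(-129 + f))
308437 - N(-68) = 308437 - 2*(-68)*(-129 - 68) = 308437 - 2*(-68)*(-197) = 308437 - 1*26792 = 308437 - 26792 = 281645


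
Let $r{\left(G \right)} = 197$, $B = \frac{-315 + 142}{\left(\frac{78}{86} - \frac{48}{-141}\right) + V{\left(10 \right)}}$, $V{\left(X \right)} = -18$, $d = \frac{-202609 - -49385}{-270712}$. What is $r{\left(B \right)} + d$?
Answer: $\frac{6685436}{33839} \approx 197.57$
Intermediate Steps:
$d = \frac{19153}{33839}$ ($d = \left(-202609 + 49385\right) \left(- \frac{1}{270712}\right) = \left(-153224\right) \left(- \frac{1}{270712}\right) = \frac{19153}{33839} \approx 0.566$)
$B = \frac{349633}{33857}$ ($B = \frac{-315 + 142}{\left(\frac{78}{86} - \frac{48}{-141}\right) - 18} = - \frac{173}{\left(78 \cdot \frac{1}{86} - - \frac{16}{47}\right) - 18} = - \frac{173}{\left(\frac{39}{43} + \frac{16}{47}\right) - 18} = - \frac{173}{\frac{2521}{2021} - 18} = - \frac{173}{- \frac{33857}{2021}} = \left(-173\right) \left(- \frac{2021}{33857}\right) = \frac{349633}{33857} \approx 10.327$)
$r{\left(B \right)} + d = 197 + \frac{19153}{33839} = \frac{6685436}{33839}$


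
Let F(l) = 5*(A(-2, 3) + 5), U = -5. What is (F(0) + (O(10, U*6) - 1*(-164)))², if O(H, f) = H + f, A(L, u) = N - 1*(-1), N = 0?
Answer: 30276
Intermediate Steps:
A(L, u) = 1 (A(L, u) = 0 - 1*(-1) = 0 + 1 = 1)
F(l) = 30 (F(l) = 5*(1 + 5) = 5*6 = 30)
(F(0) + (O(10, U*6) - 1*(-164)))² = (30 + ((10 - 5*6) - 1*(-164)))² = (30 + ((10 - 30) + 164))² = (30 + (-20 + 164))² = (30 + 144)² = 174² = 30276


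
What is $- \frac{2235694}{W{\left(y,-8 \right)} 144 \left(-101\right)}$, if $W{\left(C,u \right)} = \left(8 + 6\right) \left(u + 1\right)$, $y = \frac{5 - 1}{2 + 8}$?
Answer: $- \frac{1117847}{712656} \approx -1.5686$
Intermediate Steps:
$y = \frac{2}{5}$ ($y = \frac{4}{10} = 4 \cdot \frac{1}{10} = \frac{2}{5} \approx 0.4$)
$W{\left(C,u \right)} = 14 + 14 u$ ($W{\left(C,u \right)} = 14 \left(1 + u\right) = 14 + 14 u$)
$- \frac{2235694}{W{\left(y,-8 \right)} 144 \left(-101\right)} = - \frac{2235694}{\left(14 + 14 \left(-8\right)\right) 144 \left(-101\right)} = - \frac{2235694}{\left(14 - 112\right) 144 \left(-101\right)} = - \frac{2235694}{\left(-98\right) 144 \left(-101\right)} = - \frac{2235694}{\left(-14112\right) \left(-101\right)} = - \frac{2235694}{1425312} = \left(-2235694\right) \frac{1}{1425312} = - \frac{1117847}{712656}$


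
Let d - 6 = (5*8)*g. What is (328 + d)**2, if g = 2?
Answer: 171396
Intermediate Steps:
d = 86 (d = 6 + (5*8)*2 = 6 + 40*2 = 6 + 80 = 86)
(328 + d)**2 = (328 + 86)**2 = 414**2 = 171396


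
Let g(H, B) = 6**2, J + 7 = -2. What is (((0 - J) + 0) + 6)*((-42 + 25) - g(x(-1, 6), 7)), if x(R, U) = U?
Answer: -795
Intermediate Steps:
J = -9 (J = -7 - 2 = -9)
g(H, B) = 36
(((0 - J) + 0) + 6)*((-42 + 25) - g(x(-1, 6), 7)) = (((0 - 1*(-9)) + 0) + 6)*((-42 + 25) - 1*36) = (((0 + 9) + 0) + 6)*(-17 - 36) = ((9 + 0) + 6)*(-53) = (9 + 6)*(-53) = 15*(-53) = -795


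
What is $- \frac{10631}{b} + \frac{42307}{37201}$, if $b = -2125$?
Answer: $\frac{485386206}{79052125} \approx 6.1401$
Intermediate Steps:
$- \frac{10631}{b} + \frac{42307}{37201} = - \frac{10631}{-2125} + \frac{42307}{37201} = \left(-10631\right) \left(- \frac{1}{2125}\right) + 42307 \cdot \frac{1}{37201} = \frac{10631}{2125} + \frac{42307}{37201} = \frac{485386206}{79052125}$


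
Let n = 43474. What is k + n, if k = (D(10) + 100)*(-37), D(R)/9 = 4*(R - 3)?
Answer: 30450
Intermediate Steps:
D(R) = -108 + 36*R (D(R) = 9*(4*(R - 3)) = 9*(4*(-3 + R)) = 9*(-12 + 4*R) = -108 + 36*R)
k = -13024 (k = ((-108 + 36*10) + 100)*(-37) = ((-108 + 360) + 100)*(-37) = (252 + 100)*(-37) = 352*(-37) = -13024)
k + n = -13024 + 43474 = 30450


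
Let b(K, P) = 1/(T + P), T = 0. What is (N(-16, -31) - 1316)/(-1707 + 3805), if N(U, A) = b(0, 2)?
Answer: -2631/4196 ≈ -0.62703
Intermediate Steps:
b(K, P) = 1/P (b(K, P) = 1/(0 + P) = 1/P)
N(U, A) = ½ (N(U, A) = 1/2 = ½)
(N(-16, -31) - 1316)/(-1707 + 3805) = (½ - 1316)/(-1707 + 3805) = -2631/2/2098 = -2631/2*1/2098 = -2631/4196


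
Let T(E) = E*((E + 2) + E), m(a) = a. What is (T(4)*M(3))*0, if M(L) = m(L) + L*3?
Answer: 0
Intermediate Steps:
M(L) = 4*L (M(L) = L + L*3 = L + 3*L = 4*L)
T(E) = E*(2 + 2*E) (T(E) = E*((2 + E) + E) = E*(2 + 2*E))
(T(4)*M(3))*0 = ((2*4*(1 + 4))*(4*3))*0 = ((2*4*5)*12)*0 = (40*12)*0 = 480*0 = 0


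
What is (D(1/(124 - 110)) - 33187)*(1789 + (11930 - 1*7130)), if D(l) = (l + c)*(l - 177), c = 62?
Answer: -57042060185/196 ≈ -2.9103e+8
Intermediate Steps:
D(l) = (-177 + l)*(62 + l) (D(l) = (l + 62)*(l - 177) = (62 + l)*(-177 + l) = (-177 + l)*(62 + l))
(D(1/(124 - 110)) - 33187)*(1789 + (11930 - 1*7130)) = ((-10974 + (1/(124 - 110))**2 - 115/(124 - 110)) - 33187)*(1789 + (11930 - 1*7130)) = ((-10974 + (1/14)**2 - 115/14) - 33187)*(1789 + (11930 - 7130)) = ((-10974 + (1/14)**2 - 115*1/14) - 33187)*(1789 + 4800) = ((-10974 + 1/196 - 115/14) - 33187)*6589 = (-2152513/196 - 33187)*6589 = -8657165/196*6589 = -57042060185/196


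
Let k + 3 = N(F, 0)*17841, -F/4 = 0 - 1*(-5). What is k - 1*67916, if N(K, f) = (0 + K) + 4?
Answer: -353375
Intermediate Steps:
F = -20 (F = -4*(0 - 1*(-5)) = -4*(0 + 5) = -4*5 = -20)
N(K, f) = 4 + K (N(K, f) = K + 4 = 4 + K)
k = -285459 (k = -3 + (4 - 20)*17841 = -3 - 16*17841 = -3 - 285456 = -285459)
k - 1*67916 = -285459 - 1*67916 = -285459 - 67916 = -353375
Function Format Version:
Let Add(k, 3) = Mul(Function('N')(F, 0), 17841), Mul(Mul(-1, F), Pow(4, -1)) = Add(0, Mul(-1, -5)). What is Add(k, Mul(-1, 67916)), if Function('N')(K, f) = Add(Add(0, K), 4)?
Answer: -353375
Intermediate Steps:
F = -20 (F = Mul(-4, Add(0, Mul(-1, -5))) = Mul(-4, Add(0, 5)) = Mul(-4, 5) = -20)
Function('N')(K, f) = Add(4, K) (Function('N')(K, f) = Add(K, 4) = Add(4, K))
k = -285459 (k = Add(-3, Mul(Add(4, -20), 17841)) = Add(-3, Mul(-16, 17841)) = Add(-3, -285456) = -285459)
Add(k, Mul(-1, 67916)) = Add(-285459, Mul(-1, 67916)) = Add(-285459, -67916) = -353375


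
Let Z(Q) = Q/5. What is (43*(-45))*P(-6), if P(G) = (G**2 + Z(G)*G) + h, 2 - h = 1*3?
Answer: -81657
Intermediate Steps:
h = -1 (h = 2 - 3 = -1)
Z(Q) = Q/5 (Z(Q) = Q*(1/5) = Q/5)
P(G) = -1 + 6*G**2/5 (P(G) = (G**2 + (G/5)*G) - 1 = (G**2 + G**2/5) - 1 = 6*G**2/5 - 1 = -1 + 6*G**2/5)
(43*(-45))*P(-6) = (43*(-45))*(-1 + (6/5)*(-6)**2) = -1935*(-1 + (6/5)*36) = -1935*(-1 + 216/5) = -1935*211/5 = -81657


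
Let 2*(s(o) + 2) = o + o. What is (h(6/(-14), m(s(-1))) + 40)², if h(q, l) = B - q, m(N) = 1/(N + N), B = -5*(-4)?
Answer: 178929/49 ≈ 3651.6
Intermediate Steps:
B = 20
s(o) = -2 + o (s(o) = -2 + (o + o)/2 = -2 + (2*o)/2 = -2 + o)
m(N) = 1/(2*N)
h(q, l) = 20 - q
(h(6/(-14), m(s(-1))) + 40)² = ((20 - 6/(-14)) + 40)² = ((20 - 6*(-1)/14) + 40)² = ((20 - 1*(-3/7)) + 40)² = ((20 + 3/7) + 40)² = (143/7 + 40)² = (423/7)² = 178929/49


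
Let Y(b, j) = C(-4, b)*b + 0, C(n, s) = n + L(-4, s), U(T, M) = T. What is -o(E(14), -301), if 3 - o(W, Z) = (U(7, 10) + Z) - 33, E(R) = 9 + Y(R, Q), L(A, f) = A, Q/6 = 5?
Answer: -330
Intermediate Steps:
Q = 30 (Q = 6*5 = 30)
C(n, s) = -4 + n (C(n, s) = n - 4 = -4 + n)
Y(b, j) = -8*b (Y(b, j) = (-4 - 4)*b + 0 = -8*b + 0 = -8*b)
E(R) = 9 - 8*R
o(W, Z) = 29 - Z (o(W, Z) = 3 - ((7 + Z) - 33) = 3 - (-26 + Z) = 3 + (26 - Z) = 29 - Z)
-o(E(14), -301) = -(29 - 1*(-301)) = -(29 + 301) = -1*330 = -330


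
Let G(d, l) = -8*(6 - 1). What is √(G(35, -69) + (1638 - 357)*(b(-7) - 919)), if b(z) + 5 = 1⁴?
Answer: I*√1182403 ≈ 1087.4*I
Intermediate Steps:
b(z) = -4 (b(z) = -5 + 1⁴ = -5 + 1 = -4)
G(d, l) = -40 (G(d, l) = -8*5 = -40)
√(G(35, -69) + (1638 - 357)*(b(-7) - 919)) = √(-40 + (1638 - 357)*(-4 - 919)) = √(-40 + 1281*(-923)) = √(-40 - 1182363) = √(-1182403) = I*√1182403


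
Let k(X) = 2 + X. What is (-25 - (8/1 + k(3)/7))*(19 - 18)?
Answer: -236/7 ≈ -33.714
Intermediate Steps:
(-25 - (8/1 + k(3)/7))*(19 - 18) = (-25 - (8/1 + (2 + 3)/7))*(19 - 18) = (-25 - (8*1 + 5*(⅐)))*1 = (-25 - (8 + 5/7))*1 = (-25 - 1*61/7)*1 = (-25 - 61/7)*1 = -236/7*1 = -236/7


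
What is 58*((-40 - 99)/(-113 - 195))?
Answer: 4031/154 ≈ 26.175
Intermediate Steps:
58*((-40 - 99)/(-113 - 195)) = 58*(-139/(-308)) = 58*(-139*(-1/308)) = 58*(139/308) = 4031/154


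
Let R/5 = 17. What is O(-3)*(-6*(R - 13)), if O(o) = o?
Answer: 1296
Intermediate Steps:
R = 85 (R = 5*17 = 85)
O(-3)*(-6*(R - 13)) = -(-18)*(85 - 13) = -(-18)*72 = -3*(-432) = 1296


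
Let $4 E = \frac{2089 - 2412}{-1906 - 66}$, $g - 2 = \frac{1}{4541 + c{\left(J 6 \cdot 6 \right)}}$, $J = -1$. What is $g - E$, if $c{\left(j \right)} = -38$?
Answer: $\frac{4093691}{2089392} \approx 1.9593$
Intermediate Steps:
$g = \frac{9007}{4503}$ ($g = 2 + \frac{1}{4541 - 38} = 2 + \frac{1}{4503} = \frac{9007}{4503} \approx 2.0002$)
$E = \frac{19}{464}$ ($E = \frac{\left(2089 - 2412\right) \frac{1}{-1906 - 66}}{4} = \frac{\left(-323\right) \frac{1}{-1972}}{4} = \frac{\left(-323\right) \left(- \frac{1}{1972}\right)}{4} = \frac{1}{4} \cdot \frac{19}{116} = \frac{19}{464} \approx 0.040948$)
$g - E = \frac{9007}{4503} - \frac{19}{464} = \frac{4093691}{2089392}$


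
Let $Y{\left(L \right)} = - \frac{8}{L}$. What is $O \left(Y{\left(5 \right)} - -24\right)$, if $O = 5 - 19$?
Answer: $- \frac{1568}{5} \approx -313.6$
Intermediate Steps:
$O = -14$
$O \left(Y{\left(5 \right)} - -24\right) = - 14 \left(- \frac{8}{5} - -24\right) = - 14 \left(\left(-8\right) \frac{1}{5} + 24\right) = - 14 \left(- \frac{8}{5} + 24\right) = \left(-14\right) \frac{112}{5} = - \frac{1568}{5}$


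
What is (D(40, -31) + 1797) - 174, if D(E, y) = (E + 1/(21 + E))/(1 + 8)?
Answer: 893468/549 ≈ 1627.4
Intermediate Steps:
D(E, y) = E/9 + 1/(9*(21 + E)) (D(E, y) = (E + 1/(21 + E))/9 = (E + 1/(21 + E))*(⅑) = E/9 + 1/(9*(21 + E)))
(D(40, -31) + 1797) - 174 = ((1 + 40² + 21*40)/(9*(21 + 40)) + 1797) - 174 = ((⅑)*(1 + 1600 + 840)/61 + 1797) - 174 = ((⅑)*(1/61)*2441 + 1797) - 174 = (2441/549 + 1797) - 174 = 988994/549 - 174 = 893468/549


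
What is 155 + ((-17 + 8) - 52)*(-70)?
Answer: 4425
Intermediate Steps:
155 + ((-17 + 8) - 52)*(-70) = 155 + (-9 - 52)*(-70) = 155 - 61*(-70) = 155 + 4270 = 4425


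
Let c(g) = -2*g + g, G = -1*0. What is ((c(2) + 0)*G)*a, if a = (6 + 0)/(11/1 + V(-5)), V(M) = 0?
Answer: 0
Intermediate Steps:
G = 0
c(g) = -g
a = 6/11 (a = (6 + 0)/(11/1 + 0) = 6/(11*1 + 0) = 6/(11 + 0) = 6/11 ≈ 0.54545)
((c(2) + 0)*G)*a = ((-1*2 + 0)*0)*(6/11) = ((-2 + 0)*0)*(6/11) = -2*0*(6/11) = 0*(6/11) = 0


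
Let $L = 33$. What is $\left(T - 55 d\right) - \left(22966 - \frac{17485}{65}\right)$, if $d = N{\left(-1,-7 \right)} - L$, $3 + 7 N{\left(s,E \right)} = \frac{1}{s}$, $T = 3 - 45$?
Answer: $- \frac{146248}{7} \approx -20893.0$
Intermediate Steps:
$T = -42$
$N{\left(s,E \right)} = - \frac{3}{7} + \frac{1}{7 s}$
$d = - \frac{235}{7}$ ($d = \frac{1 - -3}{7 \left(-1\right)} - 33 = \frac{1}{7} \left(-1\right) \left(1 + 3\right) - 33 = \frac{1}{7} \left(-1\right) 4 - 33 = - \frac{4}{7} - 33 = - \frac{235}{7} \approx -33.571$)
$\left(T - 55 d\right) - \left(22966 - \frac{17485}{65}\right) = \left(-42 - - \frac{12925}{7}\right) - \left(22966 - \frac{17485}{65}\right) = \left(-42 + \frac{12925}{7}\right) + \left(17485 \cdot \frac{1}{65} - 22966\right) = \frac{12631}{7} + \left(269 - 22966\right) = \frac{12631}{7} - 22697 = - \frac{146248}{7}$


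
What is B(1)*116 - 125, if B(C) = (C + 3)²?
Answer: 1731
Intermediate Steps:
B(C) = (3 + C)²
B(1)*116 - 125 = (3 + 1)²*116 - 125 = 4²*116 - 125 = 16*116 - 125 = 1856 - 125 = 1731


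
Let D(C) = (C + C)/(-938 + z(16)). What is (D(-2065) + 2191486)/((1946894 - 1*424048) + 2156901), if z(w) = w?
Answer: 1010277111/1696363367 ≈ 0.59555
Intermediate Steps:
D(C) = -C/461 (D(C) = (C + C)/(-938 + 16) = (2*C)/(-922) = (2*C)*(-1/922) = -C/461)
(D(-2065) + 2191486)/((1946894 - 1*424048) + 2156901) = (-1/461*(-2065) + 2191486)/((1946894 - 1*424048) + 2156901) = (2065/461 + 2191486)/((1946894 - 424048) + 2156901) = 1010277111/(461*(1522846 + 2156901)) = (1010277111/461)/3679747 = (1010277111/461)*(1/3679747) = 1010277111/1696363367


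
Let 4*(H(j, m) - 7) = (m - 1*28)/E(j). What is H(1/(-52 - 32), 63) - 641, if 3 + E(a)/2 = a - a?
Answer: -15251/24 ≈ -635.46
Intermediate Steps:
E(a) = -6 (E(a) = -6 + 2*(a - a) = -6 + 2*0 = -6 + 0 = -6)
H(j, m) = 49/6 - m/24 (H(j, m) = 7 + ((m - 1*28)/(-6))/4 = 7 + ((m - 28)*(-⅙))/4 = 7 + ((-28 + m)*(-⅙))/4 = 7 + (14/3 - m/6)/4 = 7 + (7/6 - m/24) = 49/6 - m/24)
H(1/(-52 - 32), 63) - 641 = (49/6 - 1/24*63) - 641 = (49/6 - 21/8) - 641 = 133/24 - 641 = -15251/24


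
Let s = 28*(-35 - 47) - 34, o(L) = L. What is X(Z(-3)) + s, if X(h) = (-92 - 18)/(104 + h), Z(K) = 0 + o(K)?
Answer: -235440/101 ≈ -2331.1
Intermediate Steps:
Z(K) = K (Z(K) = 0 + K = K)
s = -2330 (s = 28*(-82) - 34 = -2296 - 34 = -2330)
X(h) = -110/(104 + h)
X(Z(-3)) + s = -110/(104 - 3) - 2330 = -110/101 - 2330 = -235440/101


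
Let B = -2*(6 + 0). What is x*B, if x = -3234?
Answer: 38808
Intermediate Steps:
B = -12 (B = -2*6 = -12)
x*B = -3234*(-12) = 38808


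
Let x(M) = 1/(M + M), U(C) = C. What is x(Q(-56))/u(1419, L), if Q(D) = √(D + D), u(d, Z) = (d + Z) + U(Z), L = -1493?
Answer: I*√7/87752 ≈ 3.015e-5*I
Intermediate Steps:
u(d, Z) = d + 2*Z (u(d, Z) = (d + Z) + Z = (Z + d) + Z = d + 2*Z)
Q(D) = √2*√D (Q(D) = √(2*D) = √2*√D)
x(M) = 1/(2*M)
x(Q(-56))/u(1419, L) = (1/(2*((√2*√(-56)))))/(1419 + 2*(-1493)) = (1/(2*((√2*(2*I*√14)))))/(1419 - 2986) = (1/(2*((4*I*√7))))/(-1567) = ((-I*√7/28)/2)*(-1/1567) = -I*√7/56*(-1/1567) = I*√7/87752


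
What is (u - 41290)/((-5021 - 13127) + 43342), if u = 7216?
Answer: -5679/4199 ≈ -1.3525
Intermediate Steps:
(u - 41290)/((-5021 - 13127) + 43342) = (7216 - 41290)/((-5021 - 13127) + 43342) = -34074/(-18148 + 43342) = -34074/25194 = -34074*1/25194 = -5679/4199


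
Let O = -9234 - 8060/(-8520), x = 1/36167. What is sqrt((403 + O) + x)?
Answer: 5*I*sqrt(83843137080762162)/15407142 ≈ 93.968*I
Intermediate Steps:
x = 1/36167 ≈ 2.7650e-5
O = -3933281/426 (O = -9234 - 8060*(-1/8520) = -9234 + 403/426 = -3933281/426 ≈ -9233.0)
sqrt((403 + O) + x) = sqrt((403 - 3933281/426) + 1/36167) = sqrt(-3761603/426 + 1/36167) = sqrt(-136045895275/15407142) = 5*I*sqrt(83843137080762162)/15407142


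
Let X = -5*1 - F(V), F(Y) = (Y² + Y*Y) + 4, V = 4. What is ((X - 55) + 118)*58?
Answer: 1276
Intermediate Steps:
F(Y) = 4 + 2*Y² (F(Y) = (Y² + Y²) + 4 = 2*Y² + 4 = 4 + 2*Y²)
X = -41 (X = -5*1 - (4 + 2*4²) = -5 - (4 + 2*16) = -5 - (4 + 32) = -5 - 1*36 = -5 - 36 = -41)
((X - 55) + 118)*58 = ((-41 - 55) + 118)*58 = (-96 + 118)*58 = 22*58 = 1276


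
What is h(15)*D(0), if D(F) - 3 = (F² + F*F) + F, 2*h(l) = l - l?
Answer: 0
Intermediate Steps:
h(l) = 0 (h(l) = (l - l)/2 = (½)*0 = 0)
D(F) = 3 + F + 2*F² (D(F) = 3 + ((F² + F*F) + F) = 3 + ((F² + F²) + F) = 3 + (2*F² + F) = 3 + (F + 2*F²) = 3 + F + 2*F²)
h(15)*D(0) = 0*(3 + 0 + 2*0²) = 0*(3 + 0 + 2*0) = 0*(3 + 0 + 0) = 0*3 = 0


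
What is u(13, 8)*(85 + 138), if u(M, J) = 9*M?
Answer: 26091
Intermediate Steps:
u(13, 8)*(85 + 138) = (9*13)*(85 + 138) = 117*223 = 26091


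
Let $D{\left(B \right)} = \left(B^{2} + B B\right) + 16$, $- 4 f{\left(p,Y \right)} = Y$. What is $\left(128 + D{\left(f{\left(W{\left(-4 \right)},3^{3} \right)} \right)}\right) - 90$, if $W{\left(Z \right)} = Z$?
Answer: $\frac{1161}{8} \approx 145.13$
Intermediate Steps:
$f{\left(p,Y \right)} = - \frac{Y}{4}$
$D{\left(B \right)} = 16 + 2 B^{2}$ ($D{\left(B \right)} = \left(B^{2} + B^{2}\right) + 16 = 2 B^{2} + 16 = 16 + 2 B^{2}$)
$\left(128 + D{\left(f{\left(W{\left(-4 \right)},3^{3} \right)} \right)}\right) - 90 = \left(128 + \left(16 + 2 \left(- \frac{3^{3}}{4}\right)^{2}\right)\right) - 90 = \left(128 + \left(16 + 2 \left(\left(- \frac{1}{4}\right) 27\right)^{2}\right)\right) - 90 = \left(128 + \left(16 + 2 \left(- \frac{27}{4}\right)^{2}\right)\right) - 90 = \left(128 + \left(16 + 2 \cdot \frac{729}{16}\right)\right) - 90 = \left(128 + \left(16 + \frac{729}{8}\right)\right) - 90 = \left(128 + \frac{857}{8}\right) - 90 = \frac{1881}{8} - 90 = \frac{1161}{8}$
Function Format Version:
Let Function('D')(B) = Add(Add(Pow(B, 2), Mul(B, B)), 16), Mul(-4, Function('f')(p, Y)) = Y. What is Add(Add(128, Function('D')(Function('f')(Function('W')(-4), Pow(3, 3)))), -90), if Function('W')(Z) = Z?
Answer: Rational(1161, 8) ≈ 145.13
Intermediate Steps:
Function('f')(p, Y) = Mul(Rational(-1, 4), Y)
Function('D')(B) = Add(16, Mul(2, Pow(B, 2))) (Function('D')(B) = Add(Add(Pow(B, 2), Pow(B, 2)), 16) = Add(Mul(2, Pow(B, 2)), 16) = Add(16, Mul(2, Pow(B, 2))))
Add(Add(128, Function('D')(Function('f')(Function('W')(-4), Pow(3, 3)))), -90) = Add(Add(128, Add(16, Mul(2, Pow(Mul(Rational(-1, 4), Pow(3, 3)), 2)))), -90) = Add(Add(128, Add(16, Mul(2, Pow(Mul(Rational(-1, 4), 27), 2)))), -90) = Add(Add(128, Add(16, Mul(2, Pow(Rational(-27, 4), 2)))), -90) = Add(Add(128, Add(16, Mul(2, Rational(729, 16)))), -90) = Add(Add(128, Add(16, Rational(729, 8))), -90) = Add(Add(128, Rational(857, 8)), -90) = Add(Rational(1881, 8), -90) = Rational(1161, 8)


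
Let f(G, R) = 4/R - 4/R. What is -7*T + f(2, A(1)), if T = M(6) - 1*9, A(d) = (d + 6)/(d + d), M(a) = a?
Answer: 21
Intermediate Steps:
A(d) = (6 + d)/(2*d) (A(d) = (6 + d)/((2*d)) = (6 + d)*(1/(2*d)) = (6 + d)/(2*d))
f(G, R) = 0
T = -3 (T = 6 - 1*9 = 6 - 9 = -3)
-7*T + f(2, A(1)) = -7*(-3) + 0 = 21 + 0 = 21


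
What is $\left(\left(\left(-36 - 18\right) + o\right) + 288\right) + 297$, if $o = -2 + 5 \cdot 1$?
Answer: $534$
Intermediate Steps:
$o = 3$ ($o = -2 + 5 = 3$)
$\left(\left(\left(-36 - 18\right) + o\right) + 288\right) + 297 = \left(\left(\left(-36 - 18\right) + 3\right) + 288\right) + 297 = \left(\left(-54 + 3\right) + 288\right) + 297 = \left(-51 + 288\right) + 297 = 237 + 297 = 534$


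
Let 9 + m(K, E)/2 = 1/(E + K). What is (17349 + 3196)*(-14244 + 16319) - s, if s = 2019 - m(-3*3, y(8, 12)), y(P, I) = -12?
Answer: 895205596/21 ≈ 4.2629e+7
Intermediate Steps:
m(K, E) = -18 + 2/(E + K)
s = 42779/21 (s = 2019 - 2*(1 - 9*(-12) - (-27)*3)/(-12 - 3*3) = 2019 - 2*(1 + 108 - 9*(-9))/(-12 - 9) = 2019 - 2*(1 + 108 + 81)/(-21) = 2019 - 2*(-1)*190/21 = 2019 - 1*(-380/21) = 2019 + 380/21 = 42779/21 ≈ 2037.1)
(17349 + 3196)*(-14244 + 16319) - s = (17349 + 3196)*(-14244 + 16319) - 1*42779/21 = 20545*2075 - 42779/21 = 42630875 - 42779/21 = 895205596/21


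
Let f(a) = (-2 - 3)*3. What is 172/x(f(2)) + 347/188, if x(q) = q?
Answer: -27131/2820 ≈ -9.6209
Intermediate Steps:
f(a) = -15 (f(a) = -5*3 = -15)
172/x(f(2)) + 347/188 = 172/(-15) + 347/188 = 172*(-1/15) + 347*(1/188) = -172/15 + 347/188 = -27131/2820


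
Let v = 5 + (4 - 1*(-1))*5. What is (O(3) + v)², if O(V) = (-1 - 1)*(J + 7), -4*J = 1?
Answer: 1089/4 ≈ 272.25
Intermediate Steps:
J = -¼ (J = -¼*1 = -¼ ≈ -0.25000)
v = 30 (v = 5 + (4 + 1)*5 = 5 + 5*5 = 5 + 25 = 30)
O(V) = -27/2 (O(V) = (-1 - 1)*(-¼ + 7) = -2*27/4 = -27/2)
(O(3) + v)² = (-27/2 + 30)² = (33/2)² = 1089/4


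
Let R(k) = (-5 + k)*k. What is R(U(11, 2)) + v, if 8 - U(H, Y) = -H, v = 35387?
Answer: 35653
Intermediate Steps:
U(H, Y) = 8 + H (U(H, Y) = 8 - (-1)*H = 8 + H)
R(k) = k*(-5 + k)
R(U(11, 2)) + v = (8 + 11)*(-5 + (8 + 11)) + 35387 = 19*(-5 + 19) + 35387 = 19*14 + 35387 = 266 + 35387 = 35653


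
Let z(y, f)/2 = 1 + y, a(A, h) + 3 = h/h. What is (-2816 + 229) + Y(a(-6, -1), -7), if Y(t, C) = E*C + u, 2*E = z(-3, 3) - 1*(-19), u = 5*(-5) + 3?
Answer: -5323/2 ≈ -2661.5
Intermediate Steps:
a(A, h) = -2 (a(A, h) = -3 + h/h = -3 + 1 = -2)
u = -22 (u = -25 + 3 = -22)
z(y, f) = 2 + 2*y (z(y, f) = 2*(1 + y) = 2 + 2*y)
E = 15/2 (E = ((2 + 2*(-3)) - 1*(-19))/2 = ((2 - 6) + 19)/2 = (-4 + 19)/2 = (½)*15 = 15/2 ≈ 7.5000)
Y(t, C) = -22 + 15*C/2 (Y(t, C) = 15*C/2 - 22 = -22 + 15*C/2)
(-2816 + 229) + Y(a(-6, -1), -7) = (-2816 + 229) + (-22 + (15/2)*(-7)) = -2587 + (-22 - 105/2) = -2587 - 149/2 = -5323/2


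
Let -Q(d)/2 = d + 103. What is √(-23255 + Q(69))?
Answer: I*√23599 ≈ 153.62*I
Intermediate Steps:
Q(d) = -206 - 2*d (Q(d) = -2*(d + 103) = -2*(103 + d) = -206 - 2*d)
√(-23255 + Q(69)) = √(-23255 + (-206 - 2*69)) = √(-23255 + (-206 - 138)) = √(-23255 - 344) = √(-23599) = I*√23599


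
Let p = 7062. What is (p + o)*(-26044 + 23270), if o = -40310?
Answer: 92229952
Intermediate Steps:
(p + o)*(-26044 + 23270) = (7062 - 40310)*(-26044 + 23270) = -33248*(-2774) = 92229952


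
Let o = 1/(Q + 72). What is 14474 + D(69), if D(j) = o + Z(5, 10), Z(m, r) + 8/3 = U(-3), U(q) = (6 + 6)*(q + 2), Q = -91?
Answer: 824179/57 ≈ 14459.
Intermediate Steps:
U(q) = 24 + 12*q (U(q) = 12*(2 + q) = 24 + 12*q)
Z(m, r) = -44/3 (Z(m, r) = -8/3 + (24 + 12*(-3)) = -8/3 + (24 - 36) = -8/3 - 12 = -44/3)
o = -1/19 (o = 1/(-91 + 72) = 1/(-19) = -1/19 ≈ -0.052632)
D(j) = -839/57 (D(j) = -1/19 - 44/3 = -839/57)
14474 + D(69) = 14474 - 839/57 = 824179/57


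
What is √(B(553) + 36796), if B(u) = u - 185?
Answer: 2*√9291 ≈ 192.78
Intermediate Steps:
B(u) = -185 + u
√(B(553) + 36796) = √((-185 + 553) + 36796) = √(368 + 36796) = √37164 = 2*√9291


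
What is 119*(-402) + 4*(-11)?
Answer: -47882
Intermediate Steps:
119*(-402) + 4*(-11) = -47838 - 44 = -47882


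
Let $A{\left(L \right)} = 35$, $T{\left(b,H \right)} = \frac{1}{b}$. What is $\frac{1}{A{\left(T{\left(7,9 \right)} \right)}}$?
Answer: $\frac{1}{35} \approx 0.028571$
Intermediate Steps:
$\frac{1}{A{\left(T{\left(7,9 \right)} \right)}} = \frac{1}{35}$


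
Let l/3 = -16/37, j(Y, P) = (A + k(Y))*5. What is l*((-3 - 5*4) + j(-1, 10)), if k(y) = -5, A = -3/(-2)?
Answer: 1944/37 ≈ 52.541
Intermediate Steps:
A = 3/2 (A = -3*(-1/2) = 3/2 ≈ 1.5000)
j(Y, P) = -35/2 (j(Y, P) = (3/2 - 5)*5 = -7/2*5 = -35/2)
l = -48/37 (l = 3*(-16/37) = -48/37 ≈ -1.2973)
l*((-3 - 5*4) + j(-1, 10)) = -48*((-3 - 5*4) - 35/2)/37 = -48*((-3 - 1*20) - 35/2)/37 = -48*((-3 - 20) - 35/2)/37 = -48*(-23 - 35/2)/37 = -48/37*(-81/2) = 1944/37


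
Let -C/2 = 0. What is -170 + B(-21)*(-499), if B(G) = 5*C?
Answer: -170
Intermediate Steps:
C = 0 (C = -2*0 = 0)
B(G) = 0 (B(G) = 5*0 = 0)
-170 + B(-21)*(-499) = -170 + 0*(-499) = -170 + 0 = -170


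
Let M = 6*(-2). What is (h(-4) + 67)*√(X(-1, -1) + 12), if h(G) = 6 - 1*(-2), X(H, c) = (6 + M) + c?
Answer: 75*√5 ≈ 167.71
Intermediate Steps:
M = -12
X(H, c) = -6 + c (X(H, c) = (6 - 12) + c = -6 + c)
h(G) = 8 (h(G) = 6 + 2 = 8)
(h(-4) + 67)*√(X(-1, -1) + 12) = (8 + 67)*√((-6 - 1) + 12) = 75*√(-7 + 12) = 75*√5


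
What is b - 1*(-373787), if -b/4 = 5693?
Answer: 351015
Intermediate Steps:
b = -22772 (b = -4*5693 = -22772)
b - 1*(-373787) = -22772 - 1*(-373787) = -22772 + 373787 = 351015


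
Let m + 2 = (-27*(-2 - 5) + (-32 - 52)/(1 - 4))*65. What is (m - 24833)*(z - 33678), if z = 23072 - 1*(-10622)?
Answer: -171680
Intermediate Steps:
z = 33694 (z = 23072 + 10622 = 33694)
m = 14103 (m = -2 + (-27*(-2 - 5) + (-32 - 52)/(1 - 4))*65 = -2 + (-27*(-7) - 84/(-3))*65 = -2 + (189 - 84*(-⅓))*65 = -2 + (189 + 28)*65 = -2 + 217*65 = -2 + 14105 = 14103)
(m - 24833)*(z - 33678) = (14103 - 24833)*(33694 - 33678) = -10730*16 = -171680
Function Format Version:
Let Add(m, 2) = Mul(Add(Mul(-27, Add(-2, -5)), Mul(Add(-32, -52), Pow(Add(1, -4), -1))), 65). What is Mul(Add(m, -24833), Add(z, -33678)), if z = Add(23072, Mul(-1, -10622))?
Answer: -171680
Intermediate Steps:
z = 33694 (z = Add(23072, 10622) = 33694)
m = 14103 (m = Add(-2, Mul(Add(Mul(-27, Add(-2, -5)), Mul(Add(-32, -52), Pow(Add(1, -4), -1))), 65)) = Add(-2, Mul(Add(Mul(-27, -7), Mul(-84, Pow(-3, -1))), 65)) = Add(-2, Mul(Add(189, Mul(-84, Rational(-1, 3))), 65)) = Add(-2, Mul(Add(189, 28), 65)) = Add(-2, Mul(217, 65)) = Add(-2, 14105) = 14103)
Mul(Add(m, -24833), Add(z, -33678)) = Mul(Add(14103, -24833), Add(33694, -33678)) = Mul(-10730, 16) = -171680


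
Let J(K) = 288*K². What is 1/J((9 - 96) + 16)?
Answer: 1/1451808 ≈ 6.8880e-7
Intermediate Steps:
1/J((9 - 96) + 16) = 1/(288*((9 - 96) + 16)²) = 1/(288*(-87 + 16)²) = 1/(288*(-71)²) = 1/(288*5041) = 1/1451808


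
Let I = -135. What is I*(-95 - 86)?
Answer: 24435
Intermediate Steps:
I*(-95 - 86) = -135*(-95 - 86) = -135*(-181) = 24435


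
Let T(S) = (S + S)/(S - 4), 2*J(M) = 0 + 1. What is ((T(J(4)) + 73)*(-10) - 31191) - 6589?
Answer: -269550/7 ≈ -38507.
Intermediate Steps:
J(M) = ½ (J(M) = (0 + 1)/2 = (½)*1 = ½)
T(S) = 2*S/(-4 + S) (T(S) = (2*S)/(-4 + S) = 2*S/(-4 + S))
((T(J(4)) + 73)*(-10) - 31191) - 6589 = ((2*(½)/(-4 + ½) + 73)*(-10) - 31191) - 6589 = ((2*(½)/(-7/2) + 73)*(-10) - 31191) - 6589 = ((2*(½)*(-2/7) + 73)*(-10) - 31191) - 6589 = ((-2/7 + 73)*(-10) - 31191) - 6589 = ((509/7)*(-10) - 31191) - 6589 = (-5090/7 - 31191) - 6589 = -223427/7 - 6589 = -269550/7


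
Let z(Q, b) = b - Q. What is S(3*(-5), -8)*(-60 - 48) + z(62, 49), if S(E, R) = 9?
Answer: -985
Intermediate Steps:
S(3*(-5), -8)*(-60 - 48) + z(62, 49) = 9*(-60 - 48) + (49 - 1*62) = 9*(-108) + (49 - 62) = -972 - 13 = -985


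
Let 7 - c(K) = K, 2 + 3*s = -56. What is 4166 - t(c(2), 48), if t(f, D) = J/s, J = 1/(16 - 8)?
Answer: 1933027/464 ≈ 4166.0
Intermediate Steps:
s = -58/3 (s = -⅔ + (⅓)*(-56) = -⅔ - 56/3 = -58/3 ≈ -19.333)
J = ⅛ (J = 1/8 = ⅛ ≈ 0.12500)
c(K) = 7 - K
t(f, D) = -3/464 (t(f, D) = 1/(8*(-58/3)) = (⅛)*(-3/58) = -3/464)
4166 - t(c(2), 48) = 4166 - 1*(-3/464) = 4166 + 3/464 = 1933027/464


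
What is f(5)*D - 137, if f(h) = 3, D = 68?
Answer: 67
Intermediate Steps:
f(5)*D - 137 = 3*68 - 137 = 204 - 137 = 67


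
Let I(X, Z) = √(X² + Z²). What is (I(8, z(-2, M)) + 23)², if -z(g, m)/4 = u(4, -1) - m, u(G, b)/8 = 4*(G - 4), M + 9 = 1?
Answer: 1617 + 368*√17 ≈ 3134.3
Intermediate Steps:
M = -8 (M = -9 + 1 = -8)
u(G, b) = -128 + 32*G (u(G, b) = 8*(4*(G - 4)) = 8*(4*(-4 + G)) = 8*(-16 + 4*G) = -128 + 32*G)
z(g, m) = 4*m (z(g, m) = -4*((-128 + 32*4) - m) = -4*((-128 + 128) - m) = -4*(0 - m) = -(-4)*m = 4*m)
(I(8, z(-2, M)) + 23)² = (√(8² + (4*(-8))²) + 23)² = (√(64 + (-32)²) + 23)² = (√(64 + 1024) + 23)² = (√1088 + 23)² = (8*√17 + 23)² = (23 + 8*√17)²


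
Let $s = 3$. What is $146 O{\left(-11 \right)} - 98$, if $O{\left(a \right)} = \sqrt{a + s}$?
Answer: $-98 + 292 i \sqrt{2} \approx -98.0 + 412.95 i$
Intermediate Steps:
$O{\left(a \right)} = \sqrt{3 + a}$ ($O{\left(a \right)} = \sqrt{a + 3} = \sqrt{3 + a}$)
$146 O{\left(-11 \right)} - 98 = 146 \sqrt{3 - 11} - 98 = 146 \sqrt{-8} - 98 = 146 \cdot 2 i \sqrt{2} - 98 = 292 i \sqrt{2} - 98 = -98 + 292 i \sqrt{2}$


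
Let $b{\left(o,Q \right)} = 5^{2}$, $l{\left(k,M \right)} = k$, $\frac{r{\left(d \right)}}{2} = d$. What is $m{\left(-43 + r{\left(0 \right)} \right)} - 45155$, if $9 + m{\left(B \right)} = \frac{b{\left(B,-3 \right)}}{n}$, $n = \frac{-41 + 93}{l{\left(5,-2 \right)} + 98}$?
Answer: $- \frac{2345953}{52} \approx -45115.0$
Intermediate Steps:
$r{\left(d \right)} = 2 d$
$b{\left(o,Q \right)} = 25$
$n = \frac{52}{103}$ ($n = \frac{-41 + 93}{5 + 98} = \frac{52}{103} \approx 0.50485$)
$m{\left(B \right)} = \frac{2107}{52}$ ($m{\left(B \right)} = -9 + \frac{25}{\frac{52}{103}} = -9 + 25 \cdot \frac{103}{52} = -9 + \frac{2575}{52} = \frac{2107}{52}$)
$m{\left(-43 + r{\left(0 \right)} \right)} - 45155 = \frac{2107}{52} - 45155 = - \frac{2345953}{52}$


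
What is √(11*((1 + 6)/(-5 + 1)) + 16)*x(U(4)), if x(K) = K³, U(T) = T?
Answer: 32*I*√13 ≈ 115.38*I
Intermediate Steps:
√(11*((1 + 6)/(-5 + 1)) + 16)*x(U(4)) = √(11*((1 + 6)/(-5 + 1)) + 16)*4³ = √(11*(7/(-4)) + 16)*64 = √(11*(7*(-¼)) + 16)*64 = √(11*(-7/4) + 16)*64 = √(-77/4 + 16)*64 = √(-13/4)*64 = (I*√13/2)*64 = 32*I*√13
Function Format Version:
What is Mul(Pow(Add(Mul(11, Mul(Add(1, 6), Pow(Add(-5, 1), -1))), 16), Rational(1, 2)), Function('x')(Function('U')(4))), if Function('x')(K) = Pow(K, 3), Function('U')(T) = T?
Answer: Mul(32, I, Pow(13, Rational(1, 2))) ≈ Mul(115.38, I)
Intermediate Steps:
Mul(Pow(Add(Mul(11, Mul(Add(1, 6), Pow(Add(-5, 1), -1))), 16), Rational(1, 2)), Function('x')(Function('U')(4))) = Mul(Pow(Add(Mul(11, Mul(Add(1, 6), Pow(Add(-5, 1), -1))), 16), Rational(1, 2)), Pow(4, 3)) = Mul(Pow(Add(Mul(11, Mul(7, Pow(-4, -1))), 16), Rational(1, 2)), 64) = Mul(Pow(Add(Mul(11, Mul(7, Rational(-1, 4))), 16), Rational(1, 2)), 64) = Mul(Pow(Add(Mul(11, Rational(-7, 4)), 16), Rational(1, 2)), 64) = Mul(Pow(Add(Rational(-77, 4), 16), Rational(1, 2)), 64) = Mul(Pow(Rational(-13, 4), Rational(1, 2)), 64) = Mul(Mul(Rational(1, 2), I, Pow(13, Rational(1, 2))), 64) = Mul(32, I, Pow(13, Rational(1, 2)))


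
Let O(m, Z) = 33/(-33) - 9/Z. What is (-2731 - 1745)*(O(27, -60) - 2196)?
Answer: 49165503/5 ≈ 9.8331e+6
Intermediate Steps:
O(m, Z) = -1 - 9/Z (O(m, Z) = 33*(-1/33) - 9/Z = -1 - 9/Z)
(-2731 - 1745)*(O(27, -60) - 2196) = (-2731 - 1745)*((-9 - 1*(-60))/(-60) - 2196) = -4476*(-(-9 + 60)/60 - 2196) = -4476*(-1/60*51 - 2196) = -4476*(-17/20 - 2196) = -4476*(-43937/20) = 49165503/5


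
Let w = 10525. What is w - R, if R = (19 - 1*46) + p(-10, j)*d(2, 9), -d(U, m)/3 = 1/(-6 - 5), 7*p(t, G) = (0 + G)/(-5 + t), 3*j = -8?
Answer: 12187552/1155 ≈ 10552.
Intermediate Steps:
j = -8/3 (j = (1/3)*(-8) = -8/3 ≈ -2.6667)
p(t, G) = G/(7*(-5 + t)) (p(t, G) = ((0 + G)/(-5 + t))/7 = (G/(-5 + t))/7 = G/(7*(-5 + t)))
d(U, m) = 3/11 (d(U, m) = -3/(-6 - 5) = -3/(-11) = -3*(-1/11) = 3/11)
R = -31177/1155 (R = (19 - 1*46) + ((1/7)*(-8/3)/(-5 - 10))*(3/11) = (19 - 46) + ((1/7)*(-8/3)/(-15))*(3/11) = -27 + ((1/7)*(-8/3)*(-1/15))*(3/11) = -27 + (8/315)*(3/11) = -27 + 8/1155 = -31177/1155 ≈ -26.993)
w - R = 10525 - 1*(-31177/1155) = 10525 + 31177/1155 = 12187552/1155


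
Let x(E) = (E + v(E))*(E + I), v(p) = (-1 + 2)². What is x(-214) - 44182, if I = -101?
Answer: 22913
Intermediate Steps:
v(p) = 1 (v(p) = 1² = 1)
x(E) = (1 + E)*(-101 + E) (x(E) = (E + 1)*(E - 101) = (1 + E)*(-101 + E))
x(-214) - 44182 = (-101 + (-214)² - 100*(-214)) - 44182 = (-101 + 45796 + 21400) - 44182 = 67095 - 44182 = 22913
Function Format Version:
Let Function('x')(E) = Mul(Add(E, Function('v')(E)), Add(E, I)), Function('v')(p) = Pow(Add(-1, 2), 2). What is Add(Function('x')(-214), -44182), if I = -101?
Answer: 22913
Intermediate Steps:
Function('v')(p) = 1 (Function('v')(p) = Pow(1, 2) = 1)
Function('x')(E) = Mul(Add(1, E), Add(-101, E)) (Function('x')(E) = Mul(Add(E, 1), Add(E, -101)) = Mul(Add(1, E), Add(-101, E)))
Add(Function('x')(-214), -44182) = Add(Add(-101, Pow(-214, 2), Mul(-100, -214)), -44182) = Add(Add(-101, 45796, 21400), -44182) = Add(67095, -44182) = 22913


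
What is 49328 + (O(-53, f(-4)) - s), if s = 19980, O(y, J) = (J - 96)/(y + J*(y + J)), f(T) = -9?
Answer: 2964127/101 ≈ 29348.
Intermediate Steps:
O(y, J) = (-96 + J)/(y + J*(J + y))
49328 + (O(-53, f(-4)) - s) = 49328 + ((-96 - 9)/(-53 + (-9)² - 9*(-53)) - 1*19980) = 49328 + (-105/(-53 + 81 + 477) - 19980) = 49328 + (-105/505 - 19980) = 49328 + ((1/505)*(-105) - 19980) = 49328 + (-21/101 - 19980) = 49328 - 2018001/101 = 2964127/101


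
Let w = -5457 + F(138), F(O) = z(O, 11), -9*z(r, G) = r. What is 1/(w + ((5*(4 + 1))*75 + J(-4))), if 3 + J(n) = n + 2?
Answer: -3/10807 ≈ -0.00027760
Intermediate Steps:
z(r, G) = -r/9
J(n) = -1 + n (J(n) = -3 + (n + 2) = -3 + (2 + n) = -1 + n)
F(O) = -O/9
w = -16417/3 (w = -5457 - ⅑*138 = -5457 - 46/3 = -16417/3 ≈ -5472.3)
1/(w + ((5*(4 + 1))*75 + J(-4))) = 1/(-16417/3 + ((5*(4 + 1))*75 + (-1 - 4))) = 1/(-16417/3 + ((5*5)*75 - 5)) = 1/(-16417/3 + (25*75 - 5)) = 1/(-16417/3 + (1875 - 5)) = 1/(-16417/3 + 1870) = 1/(-10807/3) = -3/10807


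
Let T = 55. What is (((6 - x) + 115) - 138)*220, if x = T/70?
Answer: -27390/7 ≈ -3912.9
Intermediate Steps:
x = 11/14 (x = 55/70 = 55*(1/70) = 11/14 ≈ 0.78571)
(((6 - x) + 115) - 138)*220 = (((6 - 1*11/14) + 115) - 138)*220 = (((6 - 11/14) + 115) - 138)*220 = ((73/14 + 115) - 138)*220 = (1683/14 - 138)*220 = -249/14*220 = -27390/7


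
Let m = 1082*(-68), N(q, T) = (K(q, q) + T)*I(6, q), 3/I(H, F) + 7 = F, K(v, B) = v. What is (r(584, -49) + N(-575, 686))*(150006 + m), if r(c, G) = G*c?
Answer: -212154967225/97 ≈ -2.1872e+9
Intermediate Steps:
I(H, F) = 3/(-7 + F)
N(q, T) = 3*(T + q)/(-7 + q) (N(q, T) = (q + T)*(3/(-7 + q)) = (T + q)*(3/(-7 + q)) = 3*(T + q)/(-7 + q))
m = -73576
(r(584, -49) + N(-575, 686))*(150006 + m) = (-49*584 + 3*(686 - 575)/(-7 - 575))*(150006 - 73576) = (-28616 + 3*111/(-582))*76430 = (-28616 + 3*(-1/582)*111)*76430 = (-28616 - 111/194)*76430 = -5551615/194*76430 = -212154967225/97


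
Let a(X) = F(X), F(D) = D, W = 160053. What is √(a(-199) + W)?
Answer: √159854 ≈ 399.82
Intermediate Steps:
a(X) = X
√(a(-199) + W) = √(-199 + 160053) = √159854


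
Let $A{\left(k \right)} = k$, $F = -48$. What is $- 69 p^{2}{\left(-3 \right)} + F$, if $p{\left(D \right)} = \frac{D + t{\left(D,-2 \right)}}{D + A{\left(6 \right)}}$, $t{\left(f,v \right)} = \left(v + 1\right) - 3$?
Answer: $- \frac{1271}{3} \approx -423.67$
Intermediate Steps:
$t{\left(f,v \right)} = -2 + v$ ($t{\left(f,v \right)} = \left(1 + v\right) - 3 = -2 + v$)
$p{\left(D \right)} = \frac{-4 + D}{6 + D}$ ($p{\left(D \right)} = \frac{D - 4}{D + 6} = \frac{D - 4}{6 + D} = \frac{-4 + D}{6 + D}$)
$- 69 p^{2}{\left(-3 \right)} + F = - 69 \left(\frac{-4 - 3}{6 - 3}\right)^{2} - 48 = - 69 \left(\frac{1}{3} \left(-7\right)\right)^{2} - 48 = - 69 \left(- \frac{7}{3}\right)^{2} - 48 = \left(-69\right) \frac{49}{9} - 48 = - \frac{1127}{3} - 48 = - \frac{1271}{3}$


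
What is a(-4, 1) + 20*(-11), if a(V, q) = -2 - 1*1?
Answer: -223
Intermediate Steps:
a(V, q) = -3 (a(V, q) = -2 - 1 = -3)
a(-4, 1) + 20*(-11) = -3 + 20*(-11) = -3 - 220 = -223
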